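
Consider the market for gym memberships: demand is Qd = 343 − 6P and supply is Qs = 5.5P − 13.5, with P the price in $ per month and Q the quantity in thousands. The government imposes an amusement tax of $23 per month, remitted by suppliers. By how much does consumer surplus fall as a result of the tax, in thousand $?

Consumer surplus falls by $1364 thousand.

Before the tax: set 343 − 6P = 5.5P − 13.5 → P* = $31, Q* = 157.
With the tax collected from suppliers, supply shifts: Qs = 5.5(P − 23) − 13.5.
Solving gives Q = 91 with buyers paying $42 and suppliers receiving $19 (the $23 wedge).
ΔCS is the trapezoid between Q = 91 and Q = 157 of height $11: ½ · (157 + 91) · 11 = $1364.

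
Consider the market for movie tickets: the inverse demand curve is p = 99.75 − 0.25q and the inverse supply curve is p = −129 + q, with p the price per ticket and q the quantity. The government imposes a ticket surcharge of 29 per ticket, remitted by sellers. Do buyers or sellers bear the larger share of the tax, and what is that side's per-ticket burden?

Rewrite in direct form: qd = 399 − 4p and qs = p + 129.
Before the tax: set 399 − 4p = p + 129 → p* = 54, q* = 183.
With the tax collected from sellers, supply shifts: qs = (p − 29) + 129.
New equilibrium: buyers pay 59.8, sellers receive 30.8, q = 159.8. (Wedge: pb − ps = 29.)
Per-ticket burden: buyers 5.8, sellers 23.2.
Sellers take the larger share because supply is less price-elastic here (demand slope 4 vs supply slope 1).

Sellers bear the larger share: 23.2 per ticket.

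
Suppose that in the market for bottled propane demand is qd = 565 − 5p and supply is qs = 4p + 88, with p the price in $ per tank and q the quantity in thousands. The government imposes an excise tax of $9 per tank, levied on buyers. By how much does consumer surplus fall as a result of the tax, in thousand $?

Before the tax: set 565 − 5p = 4p + 88 → p* = $53, q* = 300.
With the tax collected from buyers, demand (in seller-price terms) shifts: qd = 565 − 5(p + 9).
Solving gives q = 280 with buyers paying $57 and suppliers receiving $48 (the $9 wedge).
ΔCS is the trapezoid between Q = 280 and Q = 300 of height $4: ½ · (300 + 280) · 4 = $1160.

Consumer surplus falls by $1160 thousand.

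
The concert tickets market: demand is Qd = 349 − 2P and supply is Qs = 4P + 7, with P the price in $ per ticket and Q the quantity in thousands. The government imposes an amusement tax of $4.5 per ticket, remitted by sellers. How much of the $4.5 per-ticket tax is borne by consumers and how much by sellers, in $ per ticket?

Before the tax: set 349 − 2P = 4P + 7 → P* = $57, Q* = 235.
With the tax collected from sellers, supply shifts: Qs = 4(P − 4.5) + 7.
Solving gives Q = 229 with consumers paying $60 and sellers receiving $55.5 (the $4.5 wedge).
Burden on consumers: $3; on sellers: $1.5. (They sum to $4.5.)
The less price-elastic side of the market bears the larger share of a per-unit tax.

Consumers bear $3 per ticket; sellers bear $1.5 per ticket.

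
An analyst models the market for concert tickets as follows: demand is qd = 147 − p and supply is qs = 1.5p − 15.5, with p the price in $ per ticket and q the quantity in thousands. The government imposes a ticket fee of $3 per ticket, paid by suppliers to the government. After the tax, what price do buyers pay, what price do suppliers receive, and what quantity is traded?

Before the tax: set 147 − p = 1.5p − 15.5 → p* = $65, q* = 82.
With the tax collected from suppliers, supply shifts: qs = 1.5(p − 3) − 15.5.
New equilibrium: buyers pay $66.8, suppliers receive $63.8, q = 80.2. (Wedge: pb − ps = 3.)
The less price-elastic side of the market bears the larger share of a per-unit tax.

Buyers pay $66.8; suppliers receive $63.8; quantity = 80.2.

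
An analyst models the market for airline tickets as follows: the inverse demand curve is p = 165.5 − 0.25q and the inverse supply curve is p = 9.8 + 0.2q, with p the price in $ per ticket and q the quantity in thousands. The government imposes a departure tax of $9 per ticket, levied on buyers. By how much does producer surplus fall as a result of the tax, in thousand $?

Producer surplus falls by $1344 thousand.

Rewrite in direct form: qd = 662 − 4p and qs = 5p − 49.
Before the tax: set 662 − 4p = 5p − 49 → p* = $79, q* = 346.
With the tax collected from buyers, demand (in seller-price terms) shifts: qd = 662 − 4(p + 9).
New equilibrium: buyers pay $84, producers receive $75, q = 326. (Wedge: pb − ps = 9.)
ΔPS is the trapezoid between Q = 326 and Q = 346 of height $4: ½ · (346 + 326) · 4 = $1344.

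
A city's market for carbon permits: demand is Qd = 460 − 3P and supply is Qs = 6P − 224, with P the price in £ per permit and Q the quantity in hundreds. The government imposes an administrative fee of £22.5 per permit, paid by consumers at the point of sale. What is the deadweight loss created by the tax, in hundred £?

Before the tax: set 460 − 3P = 6P − 224 → P* = £76, Q* = 232.
With the tax collected from consumers, demand (in seller-price terms) shifts: Qd = 460 − 3(P + 22.5).
Solving gives Q = 187 with consumers paying £91 and producers receiving £68.5 (the £22.5 wedge).
Quantity falls by |ΔQ| = |232 − 187| = 45.
DWL = ½ · t · |ΔQ| = ½ · 22.5 · 45 = £506.25.

Deadweight loss = £506.25 hundred.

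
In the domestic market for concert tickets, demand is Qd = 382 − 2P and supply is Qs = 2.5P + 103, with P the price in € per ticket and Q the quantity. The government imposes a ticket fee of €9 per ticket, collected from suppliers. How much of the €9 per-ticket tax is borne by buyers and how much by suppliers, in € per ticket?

Buyers bear €5 per ticket; suppliers bear €4 per ticket.

Without the tax, 382 − 2P = 2.5P + 103 gives 4.5P = 279, so P* = €62 and Q* = 258.
With the tax collected from suppliers, supply shifts: Qs = 2.5(P − 9) + 103.
New equilibrium: buyers pay €67, suppliers receive €58, Q = 248. (Wedge: Pb − Ps = 9.)
Burden on buyers: €5; on suppliers: €4. (They sum to €9.)
The less price-elastic side of the market bears the larger share of a per-unit tax.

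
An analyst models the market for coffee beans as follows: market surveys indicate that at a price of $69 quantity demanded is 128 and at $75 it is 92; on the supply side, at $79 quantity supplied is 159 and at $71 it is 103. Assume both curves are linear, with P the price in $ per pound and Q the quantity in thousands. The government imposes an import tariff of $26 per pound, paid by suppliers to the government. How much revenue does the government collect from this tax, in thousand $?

Demand slope: (92 − 128)/(75 − 69) = -6, so Qd = 542 − 6P.
Supply slope: (103 − 159)/(71 − 79) = 7, so Qs = 7P − 394.
Without the tax, 542 − 6P = 7P − 394 gives 13P = 936, so P* = $72 and Q* = 110.
With the tax collected from suppliers, supply shifts: Qs = 7(P − 26) − 394.
New equilibrium: consumers pay $86, suppliers receive $60, Q = 26. (Wedge: Pb − Ps = 26.)
Revenue = t · Q = 26 · 26 = $676.

Tax revenue = $676 thousand.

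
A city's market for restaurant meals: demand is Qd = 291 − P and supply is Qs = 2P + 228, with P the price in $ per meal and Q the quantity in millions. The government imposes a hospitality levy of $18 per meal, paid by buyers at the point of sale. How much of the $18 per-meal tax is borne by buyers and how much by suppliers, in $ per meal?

Before the tax: set 291 − P = 2P + 228 → P* = $21, Q* = 270.
With the tax collected from buyers, demand (in seller-price terms) shifts: Qd = 291 − (P + 18).
New equilibrium: buyers pay $33, suppliers receive $15, Q = 258. (Wedge: Pb − Ps = 18.)
Burden on buyers: $12; on suppliers: $6. (They sum to $18.)

Buyers bear $12 per meal; suppliers bear $6 per meal.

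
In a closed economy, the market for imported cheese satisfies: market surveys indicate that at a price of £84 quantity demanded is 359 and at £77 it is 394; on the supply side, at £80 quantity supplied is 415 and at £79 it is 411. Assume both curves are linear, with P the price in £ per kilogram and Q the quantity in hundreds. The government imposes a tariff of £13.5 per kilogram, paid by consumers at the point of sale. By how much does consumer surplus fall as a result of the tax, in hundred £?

Demand slope: (394 − 359)/(77 − 84) = -5, so Qd = 779 − 5P.
Supply slope: (411 − 415)/(79 − 80) = 4, so Qs = 4P + 95.
Without the tax, 779 − 5P = 4P + 95 gives 9P = 684, so P* = £76 and Q* = 399.
With the tax collected from consumers, demand (in seller-price terms) shifts: Qd = 779 − 5(P + 13.5).
Solving gives Q = 369 with consumers paying £82 and suppliers receiving £68.5 (the £13.5 wedge).
ΔCS is the trapezoid between Q = 369 and Q = 399 of height £6: ½ · (399 + 369) · 6 = £2304.

Consumer surplus falls by £2304 hundred.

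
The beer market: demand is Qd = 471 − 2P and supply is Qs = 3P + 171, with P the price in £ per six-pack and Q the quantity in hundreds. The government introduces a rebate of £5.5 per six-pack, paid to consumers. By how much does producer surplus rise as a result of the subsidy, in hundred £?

Producer surplus rises by £779.46 hundred.

Without the subsidy, 471 − 2P = 3P + 171 gives 5P = 300, so P* = £60 and Q* = 351.
With a per-unit subsidy paid to consumers, each effectively pays P − 5.5, so demand becomes Qd = 471 − 2(P − 5.5).
Solving gives Q = 357.6 with consumers paying £56.7 and suppliers receiving £62.2 (the £5.5 wedge).
ΔPS is the trapezoid between Q = 357.6 and Q = 351 of height £2.2: ½ · (351 + 357.6) · 2.2 = £779.46.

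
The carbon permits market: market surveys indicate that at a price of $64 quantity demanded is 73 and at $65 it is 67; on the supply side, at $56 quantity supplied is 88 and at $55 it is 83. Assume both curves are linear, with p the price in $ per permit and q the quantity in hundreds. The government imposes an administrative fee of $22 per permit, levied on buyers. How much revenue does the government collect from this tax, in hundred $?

Tax revenue = $946 hundred.

Demand slope: (67 − 73)/(65 − 64) = -6, so qd = 457 − 6p.
Supply slope: (83 − 88)/(55 − 56) = 5, so qs = 5p − 192.
Without the tax, 457 − 6p = 5p − 192 gives 11p = 649, so p* = $59 and q* = 103.
With the tax collected from buyers, demand (in seller-price terms) shifts: qd = 457 − 6(p + 22).
New equilibrium: buyers pay $69, suppliers receive $47, q = 43. (Wedge: pb − ps = 22.)
Revenue = t · Q = 22 · 43 = $946.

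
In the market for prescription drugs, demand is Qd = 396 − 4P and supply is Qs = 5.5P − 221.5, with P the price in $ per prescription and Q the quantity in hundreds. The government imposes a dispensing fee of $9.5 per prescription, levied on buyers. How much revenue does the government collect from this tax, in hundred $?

Without the tax, 396 − 4P = 5.5P − 221.5 gives 9.5P = 617.5, so P* = $65 and Q* = 136.
With the tax collected from buyers, demand (in seller-price terms) shifts: Qd = 396 − 4(P + 9.5).
New equilibrium: buyers pay $70.5, suppliers receive $61, Q = 114. (Wedge: Pb − Ps = 9.5.)
Revenue = t · Q = 9.5 · 114 = $1083.

Tax revenue = $1083 hundred.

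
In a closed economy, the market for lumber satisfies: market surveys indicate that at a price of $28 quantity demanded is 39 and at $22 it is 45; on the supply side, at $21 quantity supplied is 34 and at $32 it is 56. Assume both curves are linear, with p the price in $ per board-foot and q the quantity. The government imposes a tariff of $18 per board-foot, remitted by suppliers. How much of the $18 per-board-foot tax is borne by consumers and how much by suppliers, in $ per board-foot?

Consumers bear $12 per board-foot; suppliers bear $6 per board-foot.

Demand slope: (45 − 39)/(22 − 28) = -1, so qd = 67 − p.
Supply slope: (56 − 34)/(32 − 21) = 2, so qs = 2p − 8.
Without the tax, 67 − p = 2p − 8 gives 3p = 75, so p* = $25 and q* = 42.
With the tax collected from suppliers, supply shifts: qs = 2(p − 18) − 8.
New equilibrium: consumers pay $37, suppliers receive $19, q = 30. (Wedge: pb − ps = 18.)
Burden on consumers: $12; on suppliers: $6. (They sum to $18.)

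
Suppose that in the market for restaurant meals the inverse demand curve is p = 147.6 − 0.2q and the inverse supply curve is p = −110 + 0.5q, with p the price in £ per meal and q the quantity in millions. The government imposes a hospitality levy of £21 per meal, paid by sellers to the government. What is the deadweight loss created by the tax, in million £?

Deadweight loss = £315 million.

Rewrite in direct form: qd = 738 − 5p and qs = 2p + 220.
Before the tax: set 738 − 5p = 2p + 220 → p* = £74, q* = 368.
With the tax collected from sellers, supply shifts: qs = 2(p − 21) + 220.
Solving gives q = 338 with consumers paying £80 and sellers receiving £59 (the £21 wedge).
Quantity falls by |ΔQ| = |368 − 338| = 30.
DWL = ½ · t · |ΔQ| = ½ · 21 · 30 = £315.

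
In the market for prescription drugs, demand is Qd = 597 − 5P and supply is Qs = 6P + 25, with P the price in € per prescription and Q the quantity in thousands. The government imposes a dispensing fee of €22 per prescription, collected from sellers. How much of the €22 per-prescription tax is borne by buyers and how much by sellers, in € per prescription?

Before the tax: set 597 − 5P = 6P + 25 → P* = €52, Q* = 337.
With the tax collected from sellers, supply shifts: Qs = 6(P − 22) + 25.
Solving gives Q = 277 with buyers paying €64 and sellers receiving €42 (the €22 wedge).
Burden on buyers: €12; on sellers: €10. (They sum to €22.)

Buyers bear €12 per prescription; sellers bear €10 per prescription.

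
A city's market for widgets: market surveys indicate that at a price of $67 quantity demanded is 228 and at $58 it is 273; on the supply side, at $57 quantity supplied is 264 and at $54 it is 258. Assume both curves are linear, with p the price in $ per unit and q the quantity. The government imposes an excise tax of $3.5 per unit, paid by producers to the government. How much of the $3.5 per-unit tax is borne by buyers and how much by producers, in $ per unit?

Buyers bear $1 per unit; producers bear $2.5 per unit.

Demand slope: (273 − 228)/(58 − 67) = -5, so qd = 563 − 5p.
Supply slope: (258 − 264)/(54 − 57) = 2, so qs = 2p + 150.
Before the tax: set 563 − 5p = 2p + 150 → p* = $59, q* = 268.
With the tax collected from producers, supply shifts: qs = 2(p − 3.5) + 150.
New equilibrium: buyers pay $60, producers receive $56.5, q = 263. (Wedge: pb − ps = 3.5.)
Burden on buyers: $1; on producers: $2.5. (They sum to $3.5.)
The less price-elastic side of the market bears the larger share of a per-unit tax.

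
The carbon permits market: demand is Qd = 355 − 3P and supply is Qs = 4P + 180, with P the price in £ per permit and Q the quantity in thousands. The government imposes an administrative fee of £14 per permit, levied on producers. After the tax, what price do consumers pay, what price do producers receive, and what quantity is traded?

Without the tax, 355 − 3P = 4P + 180 gives 7P = 175, so P* = £25 and Q* = 280.
With the tax collected from producers, supply shifts: Qs = 4(P − 14) + 180.
New equilibrium: consumers pay £33, producers receive £19, Q = 256. (Wedge: Pb − Ps = 14.)
The less price-elastic side of the market bears the larger share of a per-unit tax.

Consumers pay £33; producers receive £19; quantity = 256.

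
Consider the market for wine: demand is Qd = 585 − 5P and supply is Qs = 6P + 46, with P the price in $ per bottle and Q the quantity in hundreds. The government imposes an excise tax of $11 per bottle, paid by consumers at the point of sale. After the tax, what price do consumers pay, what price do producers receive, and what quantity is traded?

Before the tax: set 585 − 5P = 6P + 46 → P* = $49, Q* = 340.
With the tax collected from consumers, demand (in seller-price terms) shifts: Qd = 585 − 5(P + 11).
New equilibrium: consumers pay $55, producers receive $44, Q = 310. (Wedge: Pb − Ps = 11.)
The less price-elastic side of the market bears the larger share of a per-unit tax.

Consumers pay $55; producers receive $44; quantity = 310.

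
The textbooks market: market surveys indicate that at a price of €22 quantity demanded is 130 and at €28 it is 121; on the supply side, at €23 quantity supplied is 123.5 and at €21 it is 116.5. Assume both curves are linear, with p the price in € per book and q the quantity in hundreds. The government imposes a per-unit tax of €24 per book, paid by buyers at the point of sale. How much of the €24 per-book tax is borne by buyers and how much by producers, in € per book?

Buyers bear €16.8 per book; producers bear €7.2 per book.

Demand slope: (121 − 130)/(28 − 22) = -1.5, so qd = 163 − 1.5p.
Supply slope: (116.5 − 123.5)/(21 − 23) = 3.5, so qs = 3.5p + 43.
Without the tax, 163 − 1.5p = 3.5p + 43 gives 5p = 120, so p* = €24 and q* = 127.
With the tax collected from buyers, demand (in seller-price terms) shifts: qd = 163 − 1.5(p + 24).
Solving gives q = 101.8 with buyers paying €40.8 and producers receiving €16.8 (the €24 wedge).
Burden on buyers: €16.8; on producers: €7.2. (They sum to €24.)
The less price-elastic side of the market bears the larger share of a per-unit tax.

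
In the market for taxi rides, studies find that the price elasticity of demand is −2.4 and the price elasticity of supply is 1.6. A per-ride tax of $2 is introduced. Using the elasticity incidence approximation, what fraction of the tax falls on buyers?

Buyers' share ≈ 0.4.

Incidence ratio: buyers' share ≈ εs / (εs + |εd|) = 1.6 / (1.6 + 2.4) = 0.4.
Supply is the less elastic side, so buyers bear the smaller share.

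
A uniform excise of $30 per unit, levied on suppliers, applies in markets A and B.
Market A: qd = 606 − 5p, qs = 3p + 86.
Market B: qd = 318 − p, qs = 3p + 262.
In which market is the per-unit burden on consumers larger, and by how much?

Market B, by $11.25.

Market A: pre-tax p* = $65, q* = 281; post-tax q = 224.75; per-unit burden on consumers = $11.25.
Market B: pre-tax p* = $14, q* = 304; post-tax q = 281.5; per-unit burden on consumers = $22.5.
Difference: $11.25 vs $22.5 → market B is larger by $11.25.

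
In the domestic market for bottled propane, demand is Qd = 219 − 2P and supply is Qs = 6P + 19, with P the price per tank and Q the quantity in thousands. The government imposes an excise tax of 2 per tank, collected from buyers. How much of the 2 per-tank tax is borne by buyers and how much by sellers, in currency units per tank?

Buyers bear 1.5 per tank; sellers bear 0.5 per tank.

Before the tax: set 219 − 2P = 6P + 19 → P* = 25, Q* = 169.
With the tax collected from buyers, demand (in seller-price terms) shifts: Qd = 219 − 2(P + 2).
Solving gives Q = 166 with buyers paying 26.5 and sellers receiving 24.5 (the 2 wedge).
Burden on buyers: 1.5; on sellers: 0.5. (They sum to 2.)
The less price-elastic side of the market bears the larger share of a per-unit tax.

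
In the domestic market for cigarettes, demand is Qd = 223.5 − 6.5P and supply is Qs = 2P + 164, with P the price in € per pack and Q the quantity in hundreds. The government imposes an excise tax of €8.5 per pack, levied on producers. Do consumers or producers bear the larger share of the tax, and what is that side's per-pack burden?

Without the tax, 223.5 − 6.5P = 2P + 164 gives 8.5P = 59.5, so P* = €7 and Q* = 178.
With the tax collected from producers, supply shifts: Qs = 2(P − 8.5) + 164.
New equilibrium: consumers pay €9, producers receive €0.5, Q = 165. (Wedge: Pb − Ps = 8.5.)
Per-pack burden: consumers €2, producers €6.5.
Producers take the larger share because supply is less price-elastic here (demand slope 6.5 vs supply slope 2).

Producers bear the larger share: €6.5 per pack.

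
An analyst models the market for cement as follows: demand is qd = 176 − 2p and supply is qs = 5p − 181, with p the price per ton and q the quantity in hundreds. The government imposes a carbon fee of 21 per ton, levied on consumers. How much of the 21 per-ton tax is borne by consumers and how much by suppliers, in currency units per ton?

Without the tax, 176 − 2p = 5p − 181 gives 7p = 357, so p* = 51 and q* = 74.
With the tax collected from consumers, demand (in seller-price terms) shifts: qd = 176 − 2(p + 21).
Solving gives q = 44 with consumers paying 66 and suppliers receiving 45 (the 21 wedge).
Burden on consumers: 15; on suppliers: 6. (They sum to 21.)

Consumers bear 15 per ton; suppliers bear 6 per ton.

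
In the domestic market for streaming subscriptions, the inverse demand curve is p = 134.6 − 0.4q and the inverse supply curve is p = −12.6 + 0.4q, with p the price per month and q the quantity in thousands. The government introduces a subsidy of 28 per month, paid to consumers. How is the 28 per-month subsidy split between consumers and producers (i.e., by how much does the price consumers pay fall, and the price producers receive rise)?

Consumers gain 14 per month; producers gain 14 per month.

Rewrite in direct form: qd = 336.5 − 2.5p and qs = 2.5p + 31.5.
Without the subsidy, 336.5 − 2.5p = 2.5p + 31.5 gives 5p = 305, so p* = 61 and q* = 184.
With a per-unit subsidy paid to consumers, each effectively pays p − 28, so demand becomes qd = 336.5 − 2.5(p − 28).
Solving gives q = 219 with consumers paying 47 and producers receiving 75 (the 28 wedge).
Gain to consumers: 14; to producers: 14. (They sum to 28.)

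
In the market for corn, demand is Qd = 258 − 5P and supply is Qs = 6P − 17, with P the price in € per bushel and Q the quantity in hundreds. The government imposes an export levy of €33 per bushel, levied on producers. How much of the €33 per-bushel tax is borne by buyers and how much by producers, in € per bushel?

Buyers bear €18 per bushel; producers bear €15 per bushel.

Without the tax, 258 − 5P = 6P − 17 gives 11P = 275, so P* = €25 and Q* = 133.
With the tax collected from producers, supply shifts: Qs = 6(P − 33) − 17.
New equilibrium: buyers pay €43, producers receive €10, Q = 43. (Wedge: Pb − Ps = 33.)
Burden on buyers: €18; on producers: €15. (They sum to €33.)
The less price-elastic side of the market bears the larger share of a per-unit tax.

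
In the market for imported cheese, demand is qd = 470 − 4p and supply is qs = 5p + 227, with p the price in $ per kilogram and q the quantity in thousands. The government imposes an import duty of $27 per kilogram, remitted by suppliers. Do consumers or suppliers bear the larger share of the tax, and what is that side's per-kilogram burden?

Without the tax, 470 − 4p = 5p + 227 gives 9p = 243, so p* = $27 and q* = 362.
With the tax collected from suppliers, supply shifts: qs = 5(p − 27) + 227.
New equilibrium: consumers pay $42, suppliers receive $15, q = 302. (Wedge: pb − ps = 27.)
Per-kilogram burden: consumers $15, suppliers $12.
Consumers take the larger share because demand is less price-elastic here (demand slope 4 vs supply slope 5).

Consumers bear the larger share: $15 per kilogram.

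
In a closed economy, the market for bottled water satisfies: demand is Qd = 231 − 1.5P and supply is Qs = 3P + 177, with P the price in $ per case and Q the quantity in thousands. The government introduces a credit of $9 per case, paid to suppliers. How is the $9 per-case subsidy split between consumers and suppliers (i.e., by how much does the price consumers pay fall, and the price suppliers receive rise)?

Consumers gain $6 per case; suppliers gain $3 per case.

Before the subsidy: set 231 − 1.5P = 3P + 177 → P* = $12, Q* = 213.
With a per-unit subsidy paid to suppliers, each receives P + 9 per unit sold, so supply becomes Qs = 3(P + 9) + 177.
Solving gives Q = 222 with consumers paying $6 and suppliers receiving $15 (the $9 wedge).
Gain to consumers: $6; to suppliers: $3. (They sum to $9.)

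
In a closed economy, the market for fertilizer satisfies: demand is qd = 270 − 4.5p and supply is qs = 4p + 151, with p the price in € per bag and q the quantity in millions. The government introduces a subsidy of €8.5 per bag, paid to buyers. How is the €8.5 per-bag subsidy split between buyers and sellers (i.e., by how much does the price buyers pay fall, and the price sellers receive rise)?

Buyers gain €4 per bag; sellers gain €4.5 per bag.

Before the subsidy: set 270 − 4.5p = 4p + 151 → p* = €14, q* = 207.
With a per-unit subsidy paid to buyers, each effectively pays p − 8.5, so demand becomes qd = 270 − 4.5(p − 8.5).
Solving gives q = 225 with buyers paying €10 and sellers receiving €18.5 (the €8.5 wedge).
Gain to buyers: €4; to sellers: €4.5. (They sum to €8.5.)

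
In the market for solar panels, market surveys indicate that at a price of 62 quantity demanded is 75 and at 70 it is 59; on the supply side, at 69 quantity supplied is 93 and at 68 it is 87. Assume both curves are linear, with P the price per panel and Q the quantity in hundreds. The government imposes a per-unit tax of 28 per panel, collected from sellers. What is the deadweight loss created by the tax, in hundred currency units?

Demand slope: (59 − 75)/(70 − 62) = -2, so Qd = 199 − 2P.
Supply slope: (87 − 93)/(68 − 69) = 6, so Qs = 6P − 321.
Without the tax, 199 − 2P = 6P − 321 gives 8P = 520, so P* = 65 and Q* = 69.
With the tax collected from sellers, supply shifts: Qs = 6(P − 28) − 321.
New equilibrium: buyers pay 86, sellers receive 58, Q = 27. (Wedge: Pb − Ps = 28.)
Quantity falls by |ΔQ| = |69 − 27| = 42.
DWL = ½ · t · |ΔQ| = ½ · 28 · 42 = 588.

Deadweight loss = 588 hundred.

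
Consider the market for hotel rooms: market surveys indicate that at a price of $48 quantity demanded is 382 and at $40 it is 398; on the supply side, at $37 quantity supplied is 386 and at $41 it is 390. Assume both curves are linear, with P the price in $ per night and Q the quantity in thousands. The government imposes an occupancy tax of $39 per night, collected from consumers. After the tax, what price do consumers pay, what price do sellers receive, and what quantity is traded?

Consumers pay $56; sellers receive $17; quantity = 366.

Demand slope: (398 − 382)/(40 − 48) = -2, so Qd = 478 − 2P.
Supply slope: (390 − 386)/(41 − 37) = 1, so Qs = P + 349.
Without the tax, 478 − 2P = P + 349 gives 3P = 129, so P* = $43 and Q* = 392.
With the tax collected from consumers, demand (in seller-price terms) shifts: Qd = 478 − 2(P + 39).
Solving gives Q = 366 with consumers paying $56 and sellers receiving $17 (the $39 wedge).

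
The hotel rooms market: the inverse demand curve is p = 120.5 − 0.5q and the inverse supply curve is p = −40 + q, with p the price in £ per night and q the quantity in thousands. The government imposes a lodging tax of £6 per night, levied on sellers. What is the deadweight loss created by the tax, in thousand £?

Deadweight loss = £12 thousand.

Inverting to q(p) form: qd = 241 − 2p; qs = p + 40.
Before the tax: set 241 − 2p = p + 40 → p* = £67, q* = 107.
With the tax collected from sellers, supply shifts: qs = (p − 6) + 40.
Solving gives q = 103 with buyers paying £69 and sellers receiving £63 (the £6 wedge).
Quantity falls by |ΔQ| = |107 − 103| = 4.
DWL = ½ · t · |ΔQ| = ½ · 6 · 4 = £12.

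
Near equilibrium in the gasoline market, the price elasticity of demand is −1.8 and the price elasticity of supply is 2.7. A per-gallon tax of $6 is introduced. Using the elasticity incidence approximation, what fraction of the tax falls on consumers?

Incidence ratio: consumers' share ≈ εs / (εs + |εd|) = 2.7 / (2.7 + 1.8) = 0.6.
Supply is the more elastic side, so consumers bear the larger share.

Consumers' share ≈ 0.6.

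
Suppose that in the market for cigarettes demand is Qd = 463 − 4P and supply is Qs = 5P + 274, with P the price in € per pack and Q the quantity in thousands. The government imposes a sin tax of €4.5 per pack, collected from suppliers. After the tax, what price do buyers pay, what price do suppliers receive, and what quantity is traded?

Buyers pay €23.5; suppliers receive €19; quantity = 369.

Before the tax: set 463 − 4P = 5P + 274 → P* = €21, Q* = 379.
With the tax collected from suppliers, supply shifts: Qs = 5(P − 4.5) + 274.
New equilibrium: buyers pay €23.5, suppliers receive €19, Q = 369. (Wedge: Pb − Ps = 4.5.)
The less price-elastic side of the market bears the larger share of a per-unit tax.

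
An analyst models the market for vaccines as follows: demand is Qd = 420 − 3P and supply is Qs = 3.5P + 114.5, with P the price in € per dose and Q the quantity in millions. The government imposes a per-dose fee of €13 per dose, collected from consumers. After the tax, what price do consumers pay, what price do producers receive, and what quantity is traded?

Before the tax: set 420 − 3P = 3.5P + 114.5 → P* = €47, Q* = 279.
With the tax collected from consumers, demand (in seller-price terms) shifts: Qd = 420 − 3(P + 13).
Solving gives Q = 258 with consumers paying €54 and producers receiving €41 (the €13 wedge).

Consumers pay €54; producers receive €41; quantity = 258.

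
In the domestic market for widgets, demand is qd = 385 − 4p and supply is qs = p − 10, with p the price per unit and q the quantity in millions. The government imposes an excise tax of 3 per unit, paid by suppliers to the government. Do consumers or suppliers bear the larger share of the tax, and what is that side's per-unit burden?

Without the tax, 385 − 4p = p − 10 gives 5p = 395, so p* = 79 and q* = 69.
With the tax collected from suppliers, supply shifts: qs = (p − 3) − 10.
Solving gives q = 66.6 with consumers paying 79.6 and suppliers receiving 76.6 (the 3 wedge).
Per-unit burden: consumers 0.6, suppliers 2.4.
Suppliers take the larger share because supply is less price-elastic here (demand slope 4 vs supply slope 1).
The less price-elastic side of the market bears the larger share of a per-unit tax.

Suppliers bear the larger share: 2.4 per unit.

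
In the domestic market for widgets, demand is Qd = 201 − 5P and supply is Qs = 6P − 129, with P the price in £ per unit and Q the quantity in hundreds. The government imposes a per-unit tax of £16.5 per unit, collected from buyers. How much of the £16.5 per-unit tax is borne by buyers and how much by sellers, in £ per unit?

Buyers bear £9 per unit; sellers bear £7.5 per unit.

Before the tax: set 201 − 5P = 6P − 129 → P* = £30, Q* = 51.
With the tax collected from buyers, demand (in seller-price terms) shifts: Qd = 201 − 5(P + 16.5).
New equilibrium: buyers pay £39, sellers receive £22.5, Q = 6. (Wedge: Pb − Ps = 16.5.)
Burden on buyers: £9; on sellers: £7.5. (They sum to £16.5.)
The less price-elastic side of the market bears the larger share of a per-unit tax.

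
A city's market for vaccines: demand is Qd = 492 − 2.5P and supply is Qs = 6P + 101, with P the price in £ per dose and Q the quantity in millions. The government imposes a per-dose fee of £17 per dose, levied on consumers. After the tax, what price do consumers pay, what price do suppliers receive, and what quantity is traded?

Before the tax: set 492 − 2.5P = 6P + 101 → P* = £46, Q* = 377.
With the tax collected from consumers, demand (in seller-price terms) shifts: Qd = 492 − 2.5(P + 17).
New equilibrium: consumers pay £58, suppliers receive £41, Q = 347. (Wedge: Pb − Ps = 17.)
The less price-elastic side of the market bears the larger share of a per-unit tax.

Consumers pay £58; suppliers receive £41; quantity = 347.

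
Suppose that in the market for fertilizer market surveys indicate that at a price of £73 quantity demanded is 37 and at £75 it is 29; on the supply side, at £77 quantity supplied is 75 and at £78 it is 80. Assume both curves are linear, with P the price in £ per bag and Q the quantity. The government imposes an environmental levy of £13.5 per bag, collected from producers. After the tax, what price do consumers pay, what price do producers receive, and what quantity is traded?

Demand slope: (29 − 37)/(75 − 73) = -4, so Qd = 329 − 4P.
Supply slope: (80 − 75)/(78 − 77) = 5, so Qs = 5P − 310.
Before the tax: set 329 − 4P = 5P − 310 → P* = £71, Q* = 45.
With the tax collected from producers, supply shifts: Qs = 5(P − 13.5) − 310.
New equilibrium: consumers pay £78.5, producers receive £65, Q = 15. (Wedge: Pb − Ps = 13.5.)
The less price-elastic side of the market bears the larger share of a per-unit tax.

Consumers pay £78.5; producers receive £65; quantity = 15.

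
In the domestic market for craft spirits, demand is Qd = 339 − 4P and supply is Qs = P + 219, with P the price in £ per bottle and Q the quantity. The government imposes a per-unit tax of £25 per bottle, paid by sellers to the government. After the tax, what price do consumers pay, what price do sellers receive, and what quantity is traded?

Without the tax, 339 − 4P = P + 219 gives 5P = 120, so P* = £24 and Q* = 243.
With the tax collected from sellers, supply shifts: Qs = (P − 25) + 219.
New equilibrium: consumers pay £29, sellers receive £4, Q = 223. (Wedge: Pb − Ps = 25.)

Consumers pay £29; sellers receive £4; quantity = 223.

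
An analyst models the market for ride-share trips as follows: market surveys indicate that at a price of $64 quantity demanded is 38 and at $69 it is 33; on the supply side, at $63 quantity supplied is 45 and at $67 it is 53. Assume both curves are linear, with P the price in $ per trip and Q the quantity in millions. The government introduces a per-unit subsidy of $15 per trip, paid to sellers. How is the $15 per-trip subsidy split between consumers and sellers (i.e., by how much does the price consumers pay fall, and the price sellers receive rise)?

Demand slope: (33 − 38)/(69 − 64) = -1, so Qd = 102 − P.
Supply slope: (53 − 45)/(67 − 63) = 2, so Qs = 2P − 81.
Before the subsidy: set 102 − P = 2P − 81 → P* = $61, Q* = 41.
With a per-unit subsidy paid to sellers, each receives P + 15 per unit sold, so supply becomes Qs = 2(P + 15) − 81.
Solving gives Q = 51 with consumers paying $51 and sellers receiving $66 (the $15 wedge).
Gain to consumers: $10; to sellers: $5. (They sum to $15.)

Consumers gain $10 per trip; sellers gain $5 per trip.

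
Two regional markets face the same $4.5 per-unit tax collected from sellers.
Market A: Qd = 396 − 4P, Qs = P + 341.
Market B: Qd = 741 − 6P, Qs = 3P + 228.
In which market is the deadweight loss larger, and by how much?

Market B, by $12.15.

Market A: pre-tax P* = $11, Q* = 352; post-tax Q = 348.4; deadweight loss = $8.1.
Market B: pre-tax P* = $57, Q* = 399; post-tax Q = 390; deadweight loss = $20.25.
Difference: $8.1 vs $20.25 → market B is larger by $12.15.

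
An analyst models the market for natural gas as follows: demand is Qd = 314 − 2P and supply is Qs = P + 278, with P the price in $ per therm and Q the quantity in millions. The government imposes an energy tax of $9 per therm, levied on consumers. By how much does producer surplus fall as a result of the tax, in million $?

Before the tax: set 314 − 2P = P + 278 → P* = $12, Q* = 290.
With the tax collected from consumers, demand (in seller-price terms) shifts: Qd = 314 − 2(P + 9).
New equilibrium: consumers pay $15, suppliers receive $6, Q = 284. (Wedge: Pb − Ps = 9.)
ΔPS is the trapezoid between Q = 284 and Q = 290 of height $6: ½ · (290 + 284) · 6 = $1722.

Producer surplus falls by $1722 million.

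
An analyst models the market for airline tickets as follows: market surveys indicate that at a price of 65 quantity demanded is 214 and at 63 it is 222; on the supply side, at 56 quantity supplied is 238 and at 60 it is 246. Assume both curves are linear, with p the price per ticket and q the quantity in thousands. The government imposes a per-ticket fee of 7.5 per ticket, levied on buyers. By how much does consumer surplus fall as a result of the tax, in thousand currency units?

Consumer surplus falls by 592.5 thousand.

Demand slope: (222 − 214)/(63 − 65) = -4, so qd = 474 − 4p.
Supply slope: (246 − 238)/(60 − 56) = 2, so qs = 2p + 126.
Before the tax: set 474 − 4p = 2p + 126 → p* = 58, q* = 242.
With the tax collected from buyers, demand (in seller-price terms) shifts: qd = 474 − 4(p + 7.5).
Solving gives q = 232 with buyers paying 60.5 and producers receiving 53 (the 7.5 wedge).
ΔCS is the trapezoid between Q = 232 and Q = 242 of height 2.5: ½ · (242 + 232) · 2.5 = 592.5.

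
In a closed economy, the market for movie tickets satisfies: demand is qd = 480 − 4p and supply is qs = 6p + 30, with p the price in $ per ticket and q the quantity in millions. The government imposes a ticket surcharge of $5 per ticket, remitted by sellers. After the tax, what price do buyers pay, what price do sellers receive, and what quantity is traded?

Buyers pay $48; sellers receive $43; quantity = 288.

Without the tax, 480 − 4p = 6p + 30 gives 10p = 450, so p* = $45 and q* = 300.
With the tax collected from sellers, supply shifts: qs = 6(p − 5) + 30.
New equilibrium: buyers pay $48, sellers receive $43, q = 288. (Wedge: pb − ps = 5.)
The less price-elastic side of the market bears the larger share of a per-unit tax.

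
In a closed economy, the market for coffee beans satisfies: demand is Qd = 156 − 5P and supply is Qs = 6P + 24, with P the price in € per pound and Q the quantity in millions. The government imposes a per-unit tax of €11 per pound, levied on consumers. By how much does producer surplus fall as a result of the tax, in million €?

Without the tax, 156 − 5P = 6P + 24 gives 11P = 132, so P* = €12 and Q* = 96.
With the tax collected from consumers, demand (in seller-price terms) shifts: Qd = 156 − 5(P + 11).
Solving gives Q = 66 with consumers paying €18 and producers receiving €7 (the €11 wedge).
ΔPS is the trapezoid between Q = 66 and Q = 96 of height €5: ½ · (96 + 66) · 5 = €405.

Producer surplus falls by €405 million.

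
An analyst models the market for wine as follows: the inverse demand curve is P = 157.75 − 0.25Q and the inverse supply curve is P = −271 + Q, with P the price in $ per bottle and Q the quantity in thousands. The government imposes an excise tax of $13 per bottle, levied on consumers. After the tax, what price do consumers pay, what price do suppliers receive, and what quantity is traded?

Rewrite in direct form: Qd = 631 − 4P and Qs = P + 271.
Without the tax, 631 − 4P = P + 271 gives 5P = 360, so P* = $72 and Q* = 343.
With the tax collected from consumers, demand (in seller-price terms) shifts: Qd = 631 − 4(P + 13).
New equilibrium: consumers pay $74.6, suppliers receive $61.6, Q = 332.6. (Wedge: Pb − Ps = 13.)
The less price-elastic side of the market bears the larger share of a per-unit tax.

Consumers pay $74.6; suppliers receive $61.6; quantity = 332.6.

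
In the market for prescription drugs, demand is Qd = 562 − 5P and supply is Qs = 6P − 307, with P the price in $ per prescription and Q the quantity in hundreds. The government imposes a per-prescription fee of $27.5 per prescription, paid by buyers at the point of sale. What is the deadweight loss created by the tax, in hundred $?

Deadweight loss = $1031.25 hundred.

Without the tax, 562 − 5P = 6P − 307 gives 11P = 869, so P* = $79 and Q* = 167.
With the tax collected from buyers, demand (in seller-price terms) shifts: Qd = 562 − 5(P + 27.5).
Solving gives Q = 92 with buyers paying $94 and suppliers receiving $66.5 (the $27.5 wedge).
Quantity falls by |ΔQ| = |167 − 92| = 75.
DWL = ½ · t · |ΔQ| = ½ · 27.5 · 75 = $1031.25.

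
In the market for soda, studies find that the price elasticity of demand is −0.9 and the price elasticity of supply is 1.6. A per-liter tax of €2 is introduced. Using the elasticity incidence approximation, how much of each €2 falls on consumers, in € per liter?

Incidence ratio: consumers' share ≈ εs / (εs + |εd|) = 1.6 / (1.6 + 0.9) = 0.64.
So consumers bear ≈ 0.64 × €2 = €1.28; suppliers bear €0.72.

Consumers bear ≈ €1.28 per liter.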